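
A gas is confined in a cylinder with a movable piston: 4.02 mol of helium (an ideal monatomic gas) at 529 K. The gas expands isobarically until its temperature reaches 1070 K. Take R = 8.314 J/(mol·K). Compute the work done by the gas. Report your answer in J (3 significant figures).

W ≈ 18100 J

Isobaric: W = P ΔV = nR ΔT.
W = (4.02)(8.314)(1070 − 529) = 18081 J.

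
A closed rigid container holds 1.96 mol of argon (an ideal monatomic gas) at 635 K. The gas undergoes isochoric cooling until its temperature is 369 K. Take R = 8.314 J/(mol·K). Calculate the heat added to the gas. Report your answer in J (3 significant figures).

Constant volume ⇒ W = 0, so Q = ΔU = nCᵥΔT with Cᵥ = 3R/2 = 12.47 J/(mol·K).
ΔU = (1.96)(12.47)(369 − 635) = -6502 J.

Q ≈ -6500 J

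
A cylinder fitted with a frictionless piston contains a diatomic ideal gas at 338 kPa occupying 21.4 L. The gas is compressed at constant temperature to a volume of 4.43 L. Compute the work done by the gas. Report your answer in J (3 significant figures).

Isothermal: W = nRT ln(V₂/V₁) = P₁V₁ ln(V₂/V₁).
P₁V₁ = (338 kPa)(21.4 L) = 7233 J.
W = 7233 × ln(4.43/21.4) = 7233 × -1.575
W_by_gas = -11392 J.

W ≈ -11400 J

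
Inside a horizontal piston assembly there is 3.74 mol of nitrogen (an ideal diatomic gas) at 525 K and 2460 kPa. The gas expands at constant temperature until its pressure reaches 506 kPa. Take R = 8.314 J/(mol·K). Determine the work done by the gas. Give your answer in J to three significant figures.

W ≈ 25800 J

Isothermal process: W = nRT ln(V₂/V₁) = nRT ln(P₁/P₂).
W = (3.74)(8.314)(525) × ln(2460/506)
  = 16325 × ln(4.862) = 16325 × 1.581
W_by_gas = 25815 J.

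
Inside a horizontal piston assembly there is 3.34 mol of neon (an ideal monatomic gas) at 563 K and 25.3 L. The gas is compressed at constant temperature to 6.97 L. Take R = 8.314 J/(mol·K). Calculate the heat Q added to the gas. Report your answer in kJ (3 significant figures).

Q ≈ -20.2 kJ

Isothermal ⇒ ΔU = 0, so Q = W = nRT ln(V₂/V₁).
Q = (3.34)(8.314)(563) ln(6.97/25.3) = 15634 × -1.289 = -20155 J.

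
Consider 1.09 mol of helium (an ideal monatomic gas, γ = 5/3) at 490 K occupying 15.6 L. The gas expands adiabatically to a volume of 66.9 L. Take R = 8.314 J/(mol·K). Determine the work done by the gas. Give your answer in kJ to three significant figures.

Adiabatic: TV^(γ−1) = const with γ = 5/3.
T₂ = T₁ (V₁/V₂)^(γ−1) = 490 × (15.6/66.9)^0.667 = 490 × 0.3788 = 185.6 K.
W_by = nCᵥ(T₁ − T₂) = (1.09)(12.47)(490 − 185.6) = 4137 J.

W ≈ 4.14 kJ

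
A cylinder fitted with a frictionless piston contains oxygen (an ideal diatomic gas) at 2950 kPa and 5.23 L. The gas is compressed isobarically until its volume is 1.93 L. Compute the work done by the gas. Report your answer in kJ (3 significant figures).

W ≈ -9.74 kJ

Isobaric: W = P ΔV.
W = (2950 kPa)(1.93 − 5.23 L) = (2950)(-3.3) = -9735 J.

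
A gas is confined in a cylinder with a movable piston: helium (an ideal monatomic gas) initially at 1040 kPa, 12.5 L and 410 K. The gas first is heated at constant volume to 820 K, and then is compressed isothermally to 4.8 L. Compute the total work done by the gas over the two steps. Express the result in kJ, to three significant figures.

Step 1 (isochoric): W = 0 (constant volume).
After step 1: P = 2080 kPa (V unchanged).
Step 2 (isothermal): W = P₁V₁ ln(V₂/V₁) = (26000) ln(4.8/12.5) = -24885 J.
W_total = 0 − 24885 = -24885 J.

W_total ≈ -24.9 kJ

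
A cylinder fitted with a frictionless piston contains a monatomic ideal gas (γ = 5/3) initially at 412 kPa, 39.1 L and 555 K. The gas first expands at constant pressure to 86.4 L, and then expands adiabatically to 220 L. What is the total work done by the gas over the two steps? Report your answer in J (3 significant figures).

W_total ≈ 44200 J

Step 1 (isobaric): W = PΔV = (412 kPa)(86.4 − 39.1 L) = 19488 J.
After step 1: P = 412 kPa, V = 86.4 L, T = 1226 K.
Step 2 (adiabatic): W = (P₁V₁ − P₂V₂)/(γ−1) = (35597 − 19090)/0.667 = 24760 J.
W_total = 19488 + 24760 = 44248 J.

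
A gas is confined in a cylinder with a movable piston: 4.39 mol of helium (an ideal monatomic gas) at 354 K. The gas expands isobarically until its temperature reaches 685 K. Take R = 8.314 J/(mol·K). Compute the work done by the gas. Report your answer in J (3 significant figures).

Isobaric: W = P ΔV = nR ΔT.
W = (4.39)(8.314)(685 − 354) = 12081 J.

W ≈ 12100 J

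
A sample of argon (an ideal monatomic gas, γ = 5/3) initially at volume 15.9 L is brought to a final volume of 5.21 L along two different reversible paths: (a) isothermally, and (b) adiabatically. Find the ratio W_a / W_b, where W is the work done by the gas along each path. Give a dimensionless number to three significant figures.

W_a / W_b ≈ 0.674

Path (a) isothermal: W = P₁V₁ ln(V₂/V₁) → W_a/(P₁V₁) = -1.116.
Path (b) adiabatic: W = P₁V₁(1 − (V₁/V₂)^(γ−1))/(γ−1) → W_b/(P₁V₁) = -1.656.
W_a / W_b = -1.116 / -1.656 = 0.6738.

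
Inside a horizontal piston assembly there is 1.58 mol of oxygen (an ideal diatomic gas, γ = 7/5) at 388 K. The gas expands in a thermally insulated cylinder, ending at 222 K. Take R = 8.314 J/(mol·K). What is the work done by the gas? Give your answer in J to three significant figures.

W ≈ 5450 J

Adiabatic ⇒ Q = 0, so W_by = −ΔU = nCᵥ(T₁ − T₂).
Cᵥ = 5R/2 = 20.79 J/(mol·K).
W = (1.58)(20.79)(388 − 222) = 5451 J.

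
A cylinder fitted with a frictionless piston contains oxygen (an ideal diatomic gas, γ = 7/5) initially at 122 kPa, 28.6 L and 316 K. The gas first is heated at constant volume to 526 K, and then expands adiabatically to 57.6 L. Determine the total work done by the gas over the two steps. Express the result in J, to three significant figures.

W_total ≈ 3550 J

Step 1 (isochoric): W = 0 (constant volume).
After step 1: P = 203.1 kPa (V unchanged).
Step 2 (adiabatic): W = (P₁V₁ − P₂V₂)/(γ−1) = (5808 − 4389)/0.4 = 3547 J.
W_total = 0 + 3547 = 3547 J.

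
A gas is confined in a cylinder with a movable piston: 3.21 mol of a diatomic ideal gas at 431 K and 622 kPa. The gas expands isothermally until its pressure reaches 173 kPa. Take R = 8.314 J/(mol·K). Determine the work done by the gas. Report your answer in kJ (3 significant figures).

Isothermal process: W = nRT ln(V₂/V₁) = nRT ln(P₁/P₂).
W = (3.21)(8.314)(431) × ln(622/173)
  = 11503 × ln(3.595) = 11503 × 1.28
W_by_gas = 14719 J.

W ≈ 14.7 kJ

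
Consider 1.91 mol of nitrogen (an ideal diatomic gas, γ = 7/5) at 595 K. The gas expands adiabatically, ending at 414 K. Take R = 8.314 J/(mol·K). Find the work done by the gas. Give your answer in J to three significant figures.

W ≈ 7190 J

Adiabatic ⇒ Q = 0, so W_by = −ΔU = nCᵥ(T₁ − T₂).
Cᵥ = 5R/2 = 20.79 J/(mol·K).
W = (1.91)(20.79)(595 − 414) = 7186 J.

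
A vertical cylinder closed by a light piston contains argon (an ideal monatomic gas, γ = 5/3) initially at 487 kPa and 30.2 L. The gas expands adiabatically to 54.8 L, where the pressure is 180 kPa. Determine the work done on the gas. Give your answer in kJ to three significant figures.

W ≈ -7.27 kJ

Adiabatic: W = (P₁V₁ − P₂V₂)/(γ − 1) with γ = 5/3.
P₁V₁ = 14707 J, P₂V₂ = 9864 J.
W = (14707 − 9864) / 0.6667 = 7265 J.
Work on gas = −W_by = -7265 J.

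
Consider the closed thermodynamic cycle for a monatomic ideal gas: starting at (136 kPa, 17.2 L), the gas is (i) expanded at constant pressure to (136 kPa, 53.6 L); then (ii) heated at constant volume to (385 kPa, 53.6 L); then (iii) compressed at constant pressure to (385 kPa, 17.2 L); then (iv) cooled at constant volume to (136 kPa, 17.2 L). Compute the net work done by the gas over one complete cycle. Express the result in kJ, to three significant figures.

Constant-volume legs do no work.
W(i) = (136)(53.6 − 17.2) = 4950 J; W(iii) = (385)(17.2 − 53.6) = -14014 J.
W_net = 4950 − 14014 = -9064 J (the counter-clockwise enclosed area).

W_net ≈ -9.06 kJ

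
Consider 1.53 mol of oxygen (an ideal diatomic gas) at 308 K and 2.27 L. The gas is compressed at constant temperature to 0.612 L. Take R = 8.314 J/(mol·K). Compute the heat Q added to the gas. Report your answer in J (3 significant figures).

Isothermal ⇒ ΔU = 0, so Q = W = nRT ln(V₂/V₁).
Q = (1.53)(8.314)(308) ln(0.612/2.27) = 3918 × -1.311 = -5136 J.

Q ≈ -5140 J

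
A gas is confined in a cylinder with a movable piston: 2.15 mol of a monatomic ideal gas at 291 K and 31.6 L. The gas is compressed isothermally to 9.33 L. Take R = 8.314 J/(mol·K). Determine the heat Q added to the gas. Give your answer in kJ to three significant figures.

Isothermal ⇒ ΔU = 0, so Q = W = nRT ln(V₂/V₁).
Q = (2.15)(8.314)(291) ln(9.33/31.6) = 5202 × -1.22 = -6346 J.

Q ≈ -6.35 kJ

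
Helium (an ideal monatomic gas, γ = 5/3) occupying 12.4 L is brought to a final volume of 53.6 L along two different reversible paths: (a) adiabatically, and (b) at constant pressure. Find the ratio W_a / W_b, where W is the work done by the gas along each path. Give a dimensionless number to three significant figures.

W_a / W_b ≈ 0.281

Path (a) adiabatic: W = P₁V₁(1 − (V₁/V₂)^(γ−1))/(γ−1) → W_a/(P₁V₁) = 0.9347.
Path (b) isobaric: W = P₁(V₂ − V₁) → W_b/(P₁V₁) = 3.323.
W_a / W_b = 0.9347 / 3.323 = 0.2813.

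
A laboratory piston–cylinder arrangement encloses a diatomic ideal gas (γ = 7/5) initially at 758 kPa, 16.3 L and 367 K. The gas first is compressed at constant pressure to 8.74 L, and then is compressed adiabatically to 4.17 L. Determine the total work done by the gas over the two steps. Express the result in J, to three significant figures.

Step 1 (isobaric): W = PΔV = (758 kPa)(8.74 − 16.3 L) = -5730 J.
After step 1: P = 758 kPa, V = 8.74 L, T = 196.8 K.
Step 2 (adiabatic): W = (P₁V₁ − P₂V₂)/(γ−1) = (6625 − 8907)/0.4 = -5705 J.
W_total = -5730 − 5705 = -11436 J.

W_total ≈ -11400 J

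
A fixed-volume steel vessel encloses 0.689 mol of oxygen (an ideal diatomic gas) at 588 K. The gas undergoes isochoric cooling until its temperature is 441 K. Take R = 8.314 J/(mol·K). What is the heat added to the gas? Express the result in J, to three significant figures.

Q ≈ -2110 J

Constant volume ⇒ W = 0, so Q = ΔU = nCᵥΔT with Cᵥ = 5R/2 = 20.79 J/(mol·K).
ΔU = (0.689)(20.79)(441 − 588) = -2105 J.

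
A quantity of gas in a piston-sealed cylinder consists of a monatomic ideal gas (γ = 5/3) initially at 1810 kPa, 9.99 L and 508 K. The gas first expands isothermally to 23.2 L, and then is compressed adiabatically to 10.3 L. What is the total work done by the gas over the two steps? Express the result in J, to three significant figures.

W_total ≈ -4250 J

Step 1 (isothermal): W = P₁V₁ ln(V₂/V₁) = (18082) ln(23.2/9.99) = 15235 J.
After step 1: P = 779.4 kPa, V = 23.2 L, T = 508 K.
Step 2 (adiabatic): W = (P₁V₁ − P₂V₂)/(γ−1) = (18082 − 31070)/0.667 = -19483 J.
W_total = 15235 − 19483 = -4247 J.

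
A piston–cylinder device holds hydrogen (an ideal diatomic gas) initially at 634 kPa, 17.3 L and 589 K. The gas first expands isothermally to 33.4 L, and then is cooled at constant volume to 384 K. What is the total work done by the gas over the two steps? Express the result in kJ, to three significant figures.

Step 1 (isothermal): W = P₁V₁ ln(V₂/V₁) = (10968) ln(33.4/17.3) = 7215 J.
Step 2 (isochoric): W = 0 (constant volume).
W_total = 7215 + 0 = 7215 J.

W_total ≈ 7.22 kJ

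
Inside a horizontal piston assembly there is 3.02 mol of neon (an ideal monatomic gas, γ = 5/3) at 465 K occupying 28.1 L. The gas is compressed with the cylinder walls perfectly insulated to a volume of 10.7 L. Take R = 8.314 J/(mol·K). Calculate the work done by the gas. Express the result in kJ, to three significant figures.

Adiabatic: TV^(γ−1) = const with γ = 5/3.
T₂ = T₁ (V₁/V₂)^(γ−1) = 465 × (28.1/10.7)^0.667 = 465 × 1.903 = 885.1 K.
W_by = nCᵥ(T₁ − T₂) = (3.02)(12.47)(465 − 885.1) = -15823 J.

W ≈ -15.8 kJ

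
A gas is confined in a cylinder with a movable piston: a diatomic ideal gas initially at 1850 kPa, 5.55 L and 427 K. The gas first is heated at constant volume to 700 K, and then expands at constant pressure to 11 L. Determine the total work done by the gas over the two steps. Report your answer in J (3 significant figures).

W_total ≈ 16500 J

Step 1 (isochoric): W = 0 (constant volume).
After step 1: P = 3033 kPa (V unchanged).
Step 2 (isobaric): W = PΔV = (3033 kPa)(11 − 5.55 L) = 16529 J.
W_total = 0 + 16529 = 16529 J.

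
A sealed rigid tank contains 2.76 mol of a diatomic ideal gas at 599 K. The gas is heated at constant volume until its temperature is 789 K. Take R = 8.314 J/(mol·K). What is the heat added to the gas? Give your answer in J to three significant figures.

Q ≈ 10900 J

Constant volume ⇒ W = 0, so Q = ΔU = nCᵥΔT with Cᵥ = 5R/2 = 20.79 J/(mol·K).
ΔU = (2.76)(20.79)(789 − 599) = 10900 J.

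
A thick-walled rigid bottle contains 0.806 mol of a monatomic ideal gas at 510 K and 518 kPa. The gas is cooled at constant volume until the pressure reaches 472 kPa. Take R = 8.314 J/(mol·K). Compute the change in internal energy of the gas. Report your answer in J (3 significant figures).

Constant volume ⇒ W = 0, so Q = ΔU = nCᵥΔT with Cᵥ = 3R/2 = 12.47 J/(mol·K).
At constant V, T₂/T₁ = P₂/P₁ ⇒ ΔT = T₁(P₂/P₁ − 1) = 510·(472/518 − 1) = -45.29 K.
ΔU = (0.806)(12.47)(-45.29) = -455.2 J.

ΔU ≈ -455 J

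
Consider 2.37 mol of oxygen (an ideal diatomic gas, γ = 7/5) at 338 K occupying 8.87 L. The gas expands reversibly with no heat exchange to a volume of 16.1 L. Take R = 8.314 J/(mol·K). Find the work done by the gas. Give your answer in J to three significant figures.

Adiabatic: TV^(γ−1) = const with γ = 7/5.
T₂ = T₁ (V₁/V₂)^(γ−1) = 338 × (8.87/16.1)^0.4 = 338 × 0.7878 = 266.3 K.
W_by = nCᵥ(T₁ − T₂) = (2.37)(20.79)(338 − 266.3) = 3532 J.

W ≈ 3530 J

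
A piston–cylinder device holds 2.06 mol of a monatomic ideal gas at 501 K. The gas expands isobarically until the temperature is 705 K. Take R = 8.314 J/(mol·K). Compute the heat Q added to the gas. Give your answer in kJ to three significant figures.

Isobaric: W = nRΔT = (2.06)(8.314)(204) = 3494 J.
ΔU = nCᵥΔT with Cᵥ = 3R/2: ΔU = (2.06)(12.47)(204) = 5241 J.
Q = ΔU + W = 5241 + 3494 = 8735 J.

Q ≈ 8.73 kJ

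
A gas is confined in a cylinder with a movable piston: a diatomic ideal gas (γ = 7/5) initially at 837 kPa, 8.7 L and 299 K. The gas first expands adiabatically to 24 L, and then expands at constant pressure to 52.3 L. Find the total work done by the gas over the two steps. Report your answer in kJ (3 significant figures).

W_total ≈ 11.8 kJ

Step 1 (adiabatic): W = (P₁V₁ − P₂V₂)/(γ−1) = (7282 − 4853)/0.4 = 6073 J.
After step 1: P = 202.2 kPa, V = 24 L, T = 199.2 K.
Step 2 (isobaric): W = PΔV = (202.2 kPa)(52.3 − 24 L) = 5722 J.
W_total = 6073 + 5722 = 11795 J.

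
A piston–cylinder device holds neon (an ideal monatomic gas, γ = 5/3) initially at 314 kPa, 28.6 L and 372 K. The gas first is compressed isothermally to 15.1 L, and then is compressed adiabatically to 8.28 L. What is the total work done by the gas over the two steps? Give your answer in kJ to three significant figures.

W_total ≈ -12.4 kJ

Step 1 (isothermal): W = P₁V₁ ln(V₂/V₁) = (8980) ln(15.1/28.6) = -5736 J.
After step 1: P = 594.7 kPa, V = 15.1 L, T = 372 K.
Step 2 (adiabatic): W = (P₁V₁ − P₂V₂)/(γ−1) = (8980 − 13405)/0.667 = -6637 J.
W_total = -5736 − 6637 = -12372 J.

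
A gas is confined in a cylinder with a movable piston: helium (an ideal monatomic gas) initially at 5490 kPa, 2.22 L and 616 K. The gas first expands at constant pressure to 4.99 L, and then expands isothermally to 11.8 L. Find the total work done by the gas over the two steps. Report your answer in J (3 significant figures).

W_total ≈ 38800 J

Step 1 (isobaric): W = PΔV = (5490 kPa)(4.99 − 2.22 L) = 15207 J.
After step 1: P = 5490 kPa, V = 4.99 L, T = 1385 K.
Step 2 (isothermal): W = P₁V₁ ln(V₂/V₁) = (27395) ln(11.8/4.99) = 23578 J.
W_total = 15207 + 23578 = 38785 J.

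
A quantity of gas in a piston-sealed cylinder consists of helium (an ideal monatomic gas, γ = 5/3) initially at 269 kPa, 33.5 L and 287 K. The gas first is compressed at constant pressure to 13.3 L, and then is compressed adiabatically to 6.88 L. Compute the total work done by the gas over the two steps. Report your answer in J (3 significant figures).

Step 1 (isobaric): W = PΔV = (269 kPa)(13.3 − 33.5 L) = -5434 J.
After step 1: P = 269 kPa, V = 13.3 L, T = 113.9 K.
Step 2 (adiabatic): W = (P₁V₁ − P₂V₂)/(γ−1) = (3578 − 5552)/0.667 = -2961 J.
W_total = -5434 − 2961 = -8395 J.

W_total ≈ -8400 J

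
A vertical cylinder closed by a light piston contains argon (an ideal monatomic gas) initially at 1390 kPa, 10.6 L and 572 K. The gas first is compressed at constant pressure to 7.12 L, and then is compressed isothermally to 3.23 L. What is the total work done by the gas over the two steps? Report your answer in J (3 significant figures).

W_total ≈ -12700 J

Step 1 (isobaric): W = PΔV = (1390 kPa)(7.12 − 10.6 L) = -4837 J.
After step 1: P = 1390 kPa, V = 7.12 L, T = 384.2 K.
Step 2 (isothermal): W = P₁V₁ ln(V₂/V₁) = (9897) ln(3.23/7.12) = -7823 J.
W_total = -4837 − 7823 = -12660 J.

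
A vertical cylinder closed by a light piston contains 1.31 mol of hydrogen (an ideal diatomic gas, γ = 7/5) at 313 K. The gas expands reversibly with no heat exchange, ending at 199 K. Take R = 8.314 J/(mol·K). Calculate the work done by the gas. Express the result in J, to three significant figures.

Adiabatic ⇒ Q = 0, so W_by = −ΔU = nCᵥ(T₁ − T₂).
Cᵥ = 5R/2 = 20.79 J/(mol·K).
W = (1.31)(20.79)(313 − 199) = 3104 J.

W ≈ 3100 J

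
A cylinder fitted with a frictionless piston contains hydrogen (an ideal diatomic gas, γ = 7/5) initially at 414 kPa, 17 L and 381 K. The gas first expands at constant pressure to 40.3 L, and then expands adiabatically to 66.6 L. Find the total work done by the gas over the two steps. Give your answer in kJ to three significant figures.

W_total ≈ 17.2 kJ

Step 1 (isobaric): W = PΔV = (414 kPa)(40.3 − 17 L) = 9646 J.
After step 1: P = 414 kPa, V = 40.3 L, T = 903.2 K.
Step 2 (adiabatic): W = (P₁V₁ − P₂V₂)/(γ−1) = (16684 − 13647)/0.4 = 7593 J.
W_total = 9646 + 7593 = 17239 J.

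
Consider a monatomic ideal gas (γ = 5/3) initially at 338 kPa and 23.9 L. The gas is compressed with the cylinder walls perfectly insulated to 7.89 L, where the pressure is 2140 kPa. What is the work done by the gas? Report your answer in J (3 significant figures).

W ≈ -13200 J

Adiabatic: W = (P₁V₁ − P₂V₂)/(γ − 1) with γ = 5/3.
P₁V₁ = 8078 J, P₂V₂ = 16885 J.
W = (8078 − 16885) / 0.6667 = -13210 J.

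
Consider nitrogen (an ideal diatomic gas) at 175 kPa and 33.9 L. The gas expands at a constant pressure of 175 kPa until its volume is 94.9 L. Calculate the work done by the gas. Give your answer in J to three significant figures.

W ≈ 10700 J

Isobaric: W = P ΔV.
W = (175 kPa)(94.9 − 33.9 L) = (175)(61) = 10675 J.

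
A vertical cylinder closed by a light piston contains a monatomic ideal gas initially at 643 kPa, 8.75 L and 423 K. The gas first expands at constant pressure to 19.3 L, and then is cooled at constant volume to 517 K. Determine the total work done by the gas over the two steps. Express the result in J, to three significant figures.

W_total ≈ 6780 J

Step 1 (isobaric): W = PΔV = (643 kPa)(19.3 − 8.75 L) = 6784 J.
Step 2 (isochoric): W = 0 (constant volume).
W_total = 6784 + 0 = 6784 J.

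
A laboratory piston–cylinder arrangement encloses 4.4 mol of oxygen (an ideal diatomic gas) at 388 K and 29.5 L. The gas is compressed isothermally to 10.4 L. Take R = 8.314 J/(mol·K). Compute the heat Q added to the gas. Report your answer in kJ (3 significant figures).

Isothermal ⇒ ΔU = 0, so Q = W = nRT ln(V₂/V₁).
Q = (4.4)(8.314)(388) ln(10.4/29.5) = 14194 × -1.043 = -14798 J.

Q ≈ -14.8 kJ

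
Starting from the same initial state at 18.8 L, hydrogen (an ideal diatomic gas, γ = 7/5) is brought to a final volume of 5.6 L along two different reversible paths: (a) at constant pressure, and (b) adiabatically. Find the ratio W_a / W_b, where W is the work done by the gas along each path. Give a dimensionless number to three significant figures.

W_a / W_b ≈ 0.451

Path (a) isobaric: W = P₁(V₂ − V₁) → W_a/(P₁V₁) = -0.7021.
Path (b) adiabatic: W = P₁V₁(1 − (V₁/V₂)^(γ−1))/(γ−1) → W_b/(P₁V₁) = -1.558.
W_a / W_b = -0.7021 / -1.558 = 0.4506.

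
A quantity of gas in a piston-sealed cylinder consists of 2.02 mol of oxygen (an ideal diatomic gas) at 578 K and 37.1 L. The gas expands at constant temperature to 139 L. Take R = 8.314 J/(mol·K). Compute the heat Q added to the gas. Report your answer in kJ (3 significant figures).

Q ≈ 12.8 kJ

Isothermal ⇒ ΔU = 0, so Q = W = nRT ln(V₂/V₁).
Q = (2.02)(8.314)(578) ln(139/37.1) = 9707 × 1.321 = 12822 J.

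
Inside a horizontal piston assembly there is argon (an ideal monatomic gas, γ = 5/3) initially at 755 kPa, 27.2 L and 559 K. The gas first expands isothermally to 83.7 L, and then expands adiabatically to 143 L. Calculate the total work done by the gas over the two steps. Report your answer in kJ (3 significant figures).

Step 1 (isothermal): W = P₁V₁ ln(V₂/V₁) = (20536) ln(83.7/27.2) = 23083 J.
After step 1: P = 245.4 kPa, V = 83.7 L, T = 559 K.
Step 2 (adiabatic): W = (P₁V₁ − P₂V₂)/(γ−1) = (20536 − 14370)/0.667 = 9250 J.
W_total = 23083 + 9250 = 32333 J.

W_total ≈ 32.3 kJ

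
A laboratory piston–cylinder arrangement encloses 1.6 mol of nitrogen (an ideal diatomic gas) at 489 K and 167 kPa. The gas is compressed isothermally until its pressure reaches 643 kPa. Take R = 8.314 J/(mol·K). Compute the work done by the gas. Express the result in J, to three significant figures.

W ≈ -8770 J

Isothermal process: W = nRT ln(V₂/V₁) = nRT ln(P₁/P₂).
W = (1.6)(8.314)(489) × ln(167/643)
  = 6505 × ln(0.2597) = 6505 × -1.348
W_by_gas = -8770 J.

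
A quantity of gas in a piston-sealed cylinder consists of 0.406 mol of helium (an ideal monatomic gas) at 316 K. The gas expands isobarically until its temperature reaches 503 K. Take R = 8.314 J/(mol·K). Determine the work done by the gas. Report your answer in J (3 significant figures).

W ≈ 631 J

Isobaric: W = P ΔV = nR ΔT.
W = (0.406)(8.314)(503 − 316) = 631.2 J.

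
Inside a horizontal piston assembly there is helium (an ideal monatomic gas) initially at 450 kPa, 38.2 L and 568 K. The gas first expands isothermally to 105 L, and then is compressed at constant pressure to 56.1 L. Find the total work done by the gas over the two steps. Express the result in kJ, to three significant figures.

W_total ≈ 9.38 kJ

Step 1 (isothermal): W = P₁V₁ ln(V₂/V₁) = (17190) ln(105/38.2) = 17381 J.
After step 1: P = 163.7 kPa, V = 105 L, T = 568 K.
Step 2 (isobaric): W = PΔV = (163.7 kPa)(56.1 − 105 L) = -8006 J.
W_total = 17381 − 8006 = 9376 J.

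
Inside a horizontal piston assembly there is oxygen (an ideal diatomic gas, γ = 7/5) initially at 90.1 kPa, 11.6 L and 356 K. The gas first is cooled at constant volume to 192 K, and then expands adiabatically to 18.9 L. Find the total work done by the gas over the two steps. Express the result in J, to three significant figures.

Step 1 (isochoric): W = 0 (constant volume).
After step 1: P = 48.59 kPa (V unchanged).
Step 2 (adiabatic): W = (P₁V₁ − P₂V₂)/(γ−1) = (563.7 − 463.7)/0.4 = 250 J.
W_total = 0 + 250 = 250 J.

W_total ≈ 250 J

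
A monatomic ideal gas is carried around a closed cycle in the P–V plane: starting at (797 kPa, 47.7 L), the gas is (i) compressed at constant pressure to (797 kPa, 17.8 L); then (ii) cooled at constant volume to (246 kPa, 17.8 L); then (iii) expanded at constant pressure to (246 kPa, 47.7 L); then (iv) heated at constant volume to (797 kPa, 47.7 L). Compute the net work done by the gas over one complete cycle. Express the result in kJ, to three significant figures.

Constant-volume legs do no work.
W(i) = (797)(17.8 − 47.7) = -23830 J; W(iii) = (246)(47.7 − 17.8) = 7355 J.
W_net = -23830 + 7355 = -16475 J (the counter-clockwise enclosed area).

W_net ≈ -16.5 kJ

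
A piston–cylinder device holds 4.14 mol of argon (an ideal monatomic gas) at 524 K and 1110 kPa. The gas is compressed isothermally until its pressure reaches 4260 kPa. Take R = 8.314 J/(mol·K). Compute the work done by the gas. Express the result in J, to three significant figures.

W ≈ -24300 J

Isothermal process: W = nRT ln(V₂/V₁) = nRT ln(P₁/P₂).
W = (4.14)(8.314)(524) × ln(1110/4260)
  = 18036 × ln(0.2606) = 18036 × -1.345
W_by_gas = -24257 J.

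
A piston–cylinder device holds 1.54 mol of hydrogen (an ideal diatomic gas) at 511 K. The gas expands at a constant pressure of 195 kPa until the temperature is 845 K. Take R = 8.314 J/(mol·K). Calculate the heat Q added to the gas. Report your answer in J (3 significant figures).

Q ≈ 15000 J

Isobaric: W = nRΔT = (1.54)(8.314)(334) = 4276 J.
ΔU = nCᵥΔT with Cᵥ = 5R/2: ΔU = (1.54)(20.79)(334) = 10691 J.
Q = ΔU + W = 10691 + 4276 = 14967 J.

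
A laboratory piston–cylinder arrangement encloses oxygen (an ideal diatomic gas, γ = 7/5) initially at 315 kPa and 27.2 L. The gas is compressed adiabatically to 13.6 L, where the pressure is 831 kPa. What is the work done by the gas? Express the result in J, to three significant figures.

W ≈ -6830 J

Adiabatic: W = (P₁V₁ − P₂V₂)/(γ − 1) with γ = 7/5.
P₁V₁ = 8568 J, P₂V₂ = 11302 J.
W = (8568 − 11302) / 0.4 = -6834 J.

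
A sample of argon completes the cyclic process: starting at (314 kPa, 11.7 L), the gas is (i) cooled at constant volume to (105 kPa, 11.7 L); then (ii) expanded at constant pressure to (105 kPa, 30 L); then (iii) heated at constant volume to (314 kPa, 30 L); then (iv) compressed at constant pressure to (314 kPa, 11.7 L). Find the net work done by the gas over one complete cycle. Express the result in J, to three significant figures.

W_net ≈ -3820 J

Constant-volume legs do no work.
W(ii) = (105)(30 − 11.7) = 1922 J; W(iv) = (314)(11.7 − 30) = -5746 J.
W_net = 1922 − 5746 = -3825 J (the counter-clockwise enclosed area).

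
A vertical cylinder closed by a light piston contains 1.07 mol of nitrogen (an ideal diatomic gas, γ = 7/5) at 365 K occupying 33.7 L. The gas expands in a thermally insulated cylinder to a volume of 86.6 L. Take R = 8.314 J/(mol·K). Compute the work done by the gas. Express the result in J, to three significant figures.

Adiabatic: TV^(γ−1) = const with γ = 7/5.
T₂ = T₁ (V₁/V₂)^(γ−1) = 365 × (33.7/86.6)^0.4 = 365 × 0.6856 = 250.2 K.
W_by = nCᵥ(T₁ − T₂) = (1.07)(20.79)(365 − 250.2) = 2553 J.

W ≈ 2550 J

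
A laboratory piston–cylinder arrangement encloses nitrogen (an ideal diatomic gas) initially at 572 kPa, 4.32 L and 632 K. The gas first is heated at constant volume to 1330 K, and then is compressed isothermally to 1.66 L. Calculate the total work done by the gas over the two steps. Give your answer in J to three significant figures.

W_total ≈ -4970 J

Step 1 (isochoric): W = 0 (constant volume).
After step 1: P = 1204 kPa (V unchanged).
Step 2 (isothermal): W = P₁V₁ ln(V₂/V₁) = (5200) ln(1.66/4.32) = -4974 J.
W_total = 0 − 4974 = -4974 J.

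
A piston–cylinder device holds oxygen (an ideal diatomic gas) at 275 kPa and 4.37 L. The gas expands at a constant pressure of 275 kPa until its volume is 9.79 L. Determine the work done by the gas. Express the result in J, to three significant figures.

W ≈ 1490 J

Isobaric: W = P ΔV.
W = (275 kPa)(9.79 − 4.37 L) = (275)(5.42) = 1490 J.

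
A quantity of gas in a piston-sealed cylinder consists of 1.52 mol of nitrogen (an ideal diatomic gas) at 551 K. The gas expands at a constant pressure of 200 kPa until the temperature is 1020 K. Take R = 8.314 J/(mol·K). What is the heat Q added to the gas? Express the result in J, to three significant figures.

Isobaric: W = nRΔT = (1.52)(8.314)(469) = 5927 J.
ΔU = nCᵥΔT with Cᵥ = 5R/2: ΔU = (1.52)(20.79)(469) = 14817 J.
Q = ΔU + W = 14817 + 5927 = 20744 J.

Q ≈ 20700 J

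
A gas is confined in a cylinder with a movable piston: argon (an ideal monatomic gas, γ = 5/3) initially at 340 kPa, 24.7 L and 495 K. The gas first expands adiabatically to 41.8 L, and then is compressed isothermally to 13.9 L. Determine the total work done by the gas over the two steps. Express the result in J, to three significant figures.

Step 1 (adiabatic): W = (P₁V₁ − P₂V₂)/(γ−1) = (8398 − 5914)/0.667 = 3727 J.
After step 1: P = 141.5 kPa, V = 41.8 L, T = 348.6 K.
Step 2 (isothermal): W = P₁V₁ ln(V₂/V₁) = (5914) ln(13.9/41.8) = -6511 J.
W_total = 3727 − 6511 = -2784 J.

W_total ≈ -2780 J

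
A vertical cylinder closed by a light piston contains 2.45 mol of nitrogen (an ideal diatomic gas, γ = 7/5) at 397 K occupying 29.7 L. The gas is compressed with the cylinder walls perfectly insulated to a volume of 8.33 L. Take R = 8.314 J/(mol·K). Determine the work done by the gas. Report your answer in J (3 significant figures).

W ≈ -13400 J

Adiabatic: TV^(γ−1) = const with γ = 7/5.
T₂ = T₁ (V₁/V₂)^(γ−1) = 397 × (29.7/8.33)^0.4 = 397 × 1.663 = 660.1 K.
W_by = nCᵥ(T₁ − T₂) = (2.45)(20.79)(397 − 660.1) = -13400 J.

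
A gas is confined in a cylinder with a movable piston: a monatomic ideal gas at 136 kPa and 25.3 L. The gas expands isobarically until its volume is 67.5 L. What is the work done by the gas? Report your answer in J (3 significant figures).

W ≈ 5740 J

Isobaric: W = P ΔV.
W = (136 kPa)(67.5 − 25.3 L) = (136)(42.2) = 5739 J.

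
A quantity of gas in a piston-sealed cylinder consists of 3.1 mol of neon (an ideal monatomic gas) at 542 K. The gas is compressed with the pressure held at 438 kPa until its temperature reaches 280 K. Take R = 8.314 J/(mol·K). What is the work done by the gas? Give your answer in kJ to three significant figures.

Isobaric: W = P ΔV = nR ΔT.
W = (3.1)(8.314)(280 − 542) = -6753 J.

W ≈ -6.75 kJ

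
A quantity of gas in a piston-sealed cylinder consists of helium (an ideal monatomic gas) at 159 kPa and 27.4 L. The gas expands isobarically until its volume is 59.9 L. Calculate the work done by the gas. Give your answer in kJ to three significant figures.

W ≈ 5.17 kJ

Isobaric: W = P ΔV.
W = (159 kPa)(59.9 − 27.4 L) = (159)(32.5) = 5168 J.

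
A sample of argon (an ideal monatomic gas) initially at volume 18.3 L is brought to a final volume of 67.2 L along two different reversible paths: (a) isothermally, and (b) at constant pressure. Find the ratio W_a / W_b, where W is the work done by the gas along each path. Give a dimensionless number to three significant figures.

W_a / W_b ≈ 0.487

Path (a) isothermal: W = P₁V₁ ln(V₂/V₁) → W_a/(P₁V₁) = 1.301.
Path (b) isobaric: W = P₁(V₂ − V₁) → W_b/(P₁V₁) = 2.672.
W_a / W_b = 1.301 / 2.672 = 0.4868.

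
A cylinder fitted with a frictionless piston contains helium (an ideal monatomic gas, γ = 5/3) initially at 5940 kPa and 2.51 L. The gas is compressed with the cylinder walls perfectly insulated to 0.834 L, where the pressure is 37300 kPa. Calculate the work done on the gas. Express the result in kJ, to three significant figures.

W ≈ 24.3 kJ

Adiabatic: W = (P₁V₁ − P₂V₂)/(γ − 1) with γ = 5/3.
P₁V₁ = 14909 J, P₂V₂ = 31108 J.
W = (14909 − 31108) / 0.6667 = -24298 J.
Work on gas = −W_by = 24298 J.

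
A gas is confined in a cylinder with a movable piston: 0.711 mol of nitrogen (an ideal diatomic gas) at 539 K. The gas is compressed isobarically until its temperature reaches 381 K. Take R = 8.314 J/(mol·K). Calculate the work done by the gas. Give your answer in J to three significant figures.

Isobaric: W = P ΔV = nR ΔT.
W = (0.711)(8.314)(381 − 539) = -934 J.

W ≈ -934 J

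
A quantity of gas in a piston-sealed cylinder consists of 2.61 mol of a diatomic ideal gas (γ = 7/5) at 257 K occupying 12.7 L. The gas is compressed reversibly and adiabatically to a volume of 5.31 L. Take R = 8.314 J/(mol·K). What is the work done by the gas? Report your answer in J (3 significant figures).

W ≈ -5820 J

Adiabatic: TV^(γ−1) = const with γ = 7/5.
T₂ = T₁ (V₁/V₂)^(γ−1) = 257 × (12.7/5.31)^0.4 = 257 × 1.417 = 364.3 K.
W_by = nCᵥ(T₁ − T₂) = (2.61)(20.79)(257 − 364.3) = -5819 J.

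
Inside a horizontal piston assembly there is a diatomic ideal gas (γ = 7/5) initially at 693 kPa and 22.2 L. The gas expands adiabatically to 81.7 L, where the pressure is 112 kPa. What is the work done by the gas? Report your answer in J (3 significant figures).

Adiabatic: W = (P₁V₁ − P₂V₂)/(γ − 1) with γ = 7/5.
P₁V₁ = 15385 J, P₂V₂ = 9150 J.
W = (15385 − 9150) / 0.4 = 15586 J.

W ≈ 15600 J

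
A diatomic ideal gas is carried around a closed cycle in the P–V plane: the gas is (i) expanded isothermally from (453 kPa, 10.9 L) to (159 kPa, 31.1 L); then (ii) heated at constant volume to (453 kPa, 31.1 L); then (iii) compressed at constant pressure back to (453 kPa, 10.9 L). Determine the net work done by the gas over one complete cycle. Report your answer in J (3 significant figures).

W_net ≈ -3970 J

Leg (i): W = PᵢVᵢ ln(V_f/Vᵢ) = (4938) ln(31.1/10.9) = 5177 J.
Leg (ii): W = 0.
Leg (iii): W = PΔV = (453)(10.9 − 31.1) = -9151 J.
W_net = 5177 − 9151 = -3974 J.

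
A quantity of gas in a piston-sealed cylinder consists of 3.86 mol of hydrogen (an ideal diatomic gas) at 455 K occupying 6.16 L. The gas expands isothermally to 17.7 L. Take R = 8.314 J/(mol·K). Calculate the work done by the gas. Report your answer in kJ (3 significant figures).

W ≈ 15.4 kJ

Isothermal: W = nRT ln(V₂/V₁).
W = (3.86)(8.314)(455) × ln(17.7/6.16)
  = 14602 × 1.055
W_by_gas = 15412 J.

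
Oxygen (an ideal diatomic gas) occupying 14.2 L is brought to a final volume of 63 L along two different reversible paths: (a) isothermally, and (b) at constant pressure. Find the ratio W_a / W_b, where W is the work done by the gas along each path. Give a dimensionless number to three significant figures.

Path (a) isothermal: W = P₁V₁ ln(V₂/V₁) → W_a/(P₁V₁) = 1.49.
Path (b) isobaric: W = P₁(V₂ − V₁) → W_b/(P₁V₁) = 3.437.
W_a / W_b = 1.49 / 3.437 = 0.4335.

W_a / W_b ≈ 0.434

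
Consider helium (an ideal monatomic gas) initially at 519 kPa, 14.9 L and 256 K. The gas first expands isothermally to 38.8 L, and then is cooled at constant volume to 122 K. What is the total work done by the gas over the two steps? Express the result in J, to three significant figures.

W_total ≈ 7400 J

Step 1 (isothermal): W = P₁V₁ ln(V₂/V₁) = (7733) ln(38.8/14.9) = 7401 J.
Step 2 (isochoric): W = 0 (constant volume).
W_total = 7401 + 0 = 7401 J.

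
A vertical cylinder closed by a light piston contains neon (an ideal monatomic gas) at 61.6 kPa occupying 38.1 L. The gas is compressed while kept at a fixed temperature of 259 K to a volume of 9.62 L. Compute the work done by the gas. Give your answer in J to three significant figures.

W ≈ -3230 J

Isothermal: W = nRT ln(V₂/V₁) = P₁V₁ ln(V₂/V₁).
P₁V₁ = (61.6 kPa)(38.1 L) = 2347 J.
W = 2347 × ln(9.62/38.1) = 2347 × -1.376
W_by_gas = -3230 J.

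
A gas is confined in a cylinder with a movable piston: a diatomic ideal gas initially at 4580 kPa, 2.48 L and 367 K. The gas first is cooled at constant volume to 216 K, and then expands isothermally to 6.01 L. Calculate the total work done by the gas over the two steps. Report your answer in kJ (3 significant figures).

Step 1 (isochoric): W = 0 (constant volume).
After step 1: P = 2696 kPa (V unchanged).
Step 2 (isothermal): W = P₁V₁ ln(V₂/V₁) = (6685) ln(6.01/2.48) = 5917 J.
W_total = 0 + 5917 = 5917 J.

W_total ≈ 5.92 kJ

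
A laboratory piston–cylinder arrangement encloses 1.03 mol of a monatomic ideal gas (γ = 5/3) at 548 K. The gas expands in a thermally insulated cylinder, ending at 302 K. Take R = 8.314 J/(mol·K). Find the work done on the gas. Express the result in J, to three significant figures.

Adiabatic ⇒ Q = 0, so W_by = −ΔU = nCᵥ(T₁ − T₂).
Cᵥ = 3R/2 = 12.47 J/(mol·K).
W = (1.03)(12.47)(548 − 302) = 3160 J.
Work on gas = −W_by = -3160 J.

W ≈ -3160 J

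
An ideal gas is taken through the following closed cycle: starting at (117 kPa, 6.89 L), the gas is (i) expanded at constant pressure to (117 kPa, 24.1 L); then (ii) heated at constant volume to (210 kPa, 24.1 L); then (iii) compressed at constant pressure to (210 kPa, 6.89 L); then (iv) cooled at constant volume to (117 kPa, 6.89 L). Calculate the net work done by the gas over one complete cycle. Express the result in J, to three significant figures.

W_net ≈ -1600 J

Constant-volume legs do no work.
W(i) = (117)(24.1 − 6.89) = 2014 J; W(iii) = (210)(6.89 − 24.1) = -3614 J.
W_net = 2014 − 3614 = -1601 J (the counter-clockwise enclosed area).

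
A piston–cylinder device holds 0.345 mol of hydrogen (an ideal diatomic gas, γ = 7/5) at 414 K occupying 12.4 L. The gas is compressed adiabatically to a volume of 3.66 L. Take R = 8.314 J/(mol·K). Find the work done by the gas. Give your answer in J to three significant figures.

W ≈ -1870 J

Adiabatic: TV^(γ−1) = const with γ = 7/5.
T₂ = T₁ (V₁/V₂)^(γ−1) = 414 × (12.4/3.66)^0.4 = 414 × 1.629 = 674.5 K.
W_by = nCᵥ(T₁ − T₂) = (0.345)(20.79)(414 − 674.5) = -1868 J.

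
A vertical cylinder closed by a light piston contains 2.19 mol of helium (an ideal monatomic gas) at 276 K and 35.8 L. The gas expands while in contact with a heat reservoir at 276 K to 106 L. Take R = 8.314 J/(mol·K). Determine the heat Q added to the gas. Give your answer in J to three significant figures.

Q ≈ 5450 J

Isothermal ⇒ ΔU = 0, so Q = W = nRT ln(V₂/V₁).
Q = (2.19)(8.314)(276) ln(106/35.8) = 5025 × 1.085 = 5455 J.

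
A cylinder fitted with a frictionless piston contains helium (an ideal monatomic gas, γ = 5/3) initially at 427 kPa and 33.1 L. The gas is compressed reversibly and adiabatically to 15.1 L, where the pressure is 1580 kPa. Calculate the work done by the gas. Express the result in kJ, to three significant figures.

W ≈ -14.6 kJ

Adiabatic: W = (P₁V₁ − P₂V₂)/(γ − 1) with γ = 5/3.
P₁V₁ = 14134 J, P₂V₂ = 23858 J.
W = (14134 − 23858) / 0.6667 = -14586 J.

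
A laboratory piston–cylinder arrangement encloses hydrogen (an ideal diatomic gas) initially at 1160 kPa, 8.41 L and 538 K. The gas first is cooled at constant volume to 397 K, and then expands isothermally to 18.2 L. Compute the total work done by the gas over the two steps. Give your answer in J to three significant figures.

W_total ≈ 5560 J

Step 1 (isochoric): W = 0 (constant volume).
After step 1: P = 856 kPa (V unchanged).
Step 2 (isothermal): W = P₁V₁ ln(V₂/V₁) = (7199) ln(18.2/8.41) = 5558 J.
W_total = 0 + 5558 = 5558 J.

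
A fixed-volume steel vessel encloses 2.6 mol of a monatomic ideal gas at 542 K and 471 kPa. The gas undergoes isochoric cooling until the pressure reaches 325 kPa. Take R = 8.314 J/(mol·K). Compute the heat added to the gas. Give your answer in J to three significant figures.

Q ≈ -5450 J

Constant volume ⇒ W = 0, so Q = ΔU = nCᵥΔT with Cᵥ = 3R/2 = 12.47 J/(mol·K).
At constant V, T₂/T₁ = P₂/P₁ ⇒ ΔT = T₁(P₂/P₁ − 1) = 542·(325/471 − 1) = -168 K.
ΔU = (2.6)(12.47)(-168) = -5448 J.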